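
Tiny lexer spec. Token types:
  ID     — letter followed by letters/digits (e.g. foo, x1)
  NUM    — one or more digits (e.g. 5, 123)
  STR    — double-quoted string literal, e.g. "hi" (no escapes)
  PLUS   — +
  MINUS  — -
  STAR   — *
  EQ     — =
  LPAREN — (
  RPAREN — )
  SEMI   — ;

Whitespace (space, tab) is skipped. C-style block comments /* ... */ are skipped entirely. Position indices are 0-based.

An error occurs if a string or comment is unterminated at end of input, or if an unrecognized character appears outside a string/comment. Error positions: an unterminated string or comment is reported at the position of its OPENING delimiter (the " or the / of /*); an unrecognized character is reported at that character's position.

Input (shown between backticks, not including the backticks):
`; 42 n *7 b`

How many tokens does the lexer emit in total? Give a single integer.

pos=0: emit SEMI ';'
pos=2: emit NUM '42' (now at pos=4)
pos=5: emit ID 'n' (now at pos=6)
pos=7: emit STAR '*'
pos=8: emit NUM '7' (now at pos=9)
pos=10: emit ID 'b' (now at pos=11)
DONE. 6 tokens: [SEMI, NUM, ID, STAR, NUM, ID]

Answer: 6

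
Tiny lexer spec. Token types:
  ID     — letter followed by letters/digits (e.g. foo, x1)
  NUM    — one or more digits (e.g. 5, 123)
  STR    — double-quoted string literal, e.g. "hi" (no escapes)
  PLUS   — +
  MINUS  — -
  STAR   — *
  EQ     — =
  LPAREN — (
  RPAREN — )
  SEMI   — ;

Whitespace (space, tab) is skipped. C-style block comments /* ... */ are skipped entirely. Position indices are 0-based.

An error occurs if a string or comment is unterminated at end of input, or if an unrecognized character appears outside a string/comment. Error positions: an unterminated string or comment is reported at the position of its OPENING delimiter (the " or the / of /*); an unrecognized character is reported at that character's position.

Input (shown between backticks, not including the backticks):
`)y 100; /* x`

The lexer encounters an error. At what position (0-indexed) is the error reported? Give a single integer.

pos=0: emit RPAREN ')'
pos=1: emit ID 'y' (now at pos=2)
pos=3: emit NUM '100' (now at pos=6)
pos=6: emit SEMI ';'
pos=8: enter COMMENT mode (saw '/*')
pos=8: ERROR — unterminated comment (reached EOF)

Answer: 8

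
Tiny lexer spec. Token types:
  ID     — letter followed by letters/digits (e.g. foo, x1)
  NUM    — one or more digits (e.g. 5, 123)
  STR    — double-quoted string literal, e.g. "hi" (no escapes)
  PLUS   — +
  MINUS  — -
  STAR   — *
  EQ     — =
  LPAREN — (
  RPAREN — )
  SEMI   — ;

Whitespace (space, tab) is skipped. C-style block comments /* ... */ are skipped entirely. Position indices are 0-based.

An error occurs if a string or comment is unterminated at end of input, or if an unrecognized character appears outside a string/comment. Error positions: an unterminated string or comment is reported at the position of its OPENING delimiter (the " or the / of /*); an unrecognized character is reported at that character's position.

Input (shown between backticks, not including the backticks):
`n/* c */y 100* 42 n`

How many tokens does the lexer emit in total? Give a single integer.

pos=0: emit ID 'n' (now at pos=1)
pos=1: enter COMMENT mode (saw '/*')
exit COMMENT mode (now at pos=8)
pos=8: emit ID 'y' (now at pos=9)
pos=10: emit NUM '100' (now at pos=13)
pos=13: emit STAR '*'
pos=15: emit NUM '42' (now at pos=17)
pos=18: emit ID 'n' (now at pos=19)
DONE. 6 tokens: [ID, ID, NUM, STAR, NUM, ID]

Answer: 6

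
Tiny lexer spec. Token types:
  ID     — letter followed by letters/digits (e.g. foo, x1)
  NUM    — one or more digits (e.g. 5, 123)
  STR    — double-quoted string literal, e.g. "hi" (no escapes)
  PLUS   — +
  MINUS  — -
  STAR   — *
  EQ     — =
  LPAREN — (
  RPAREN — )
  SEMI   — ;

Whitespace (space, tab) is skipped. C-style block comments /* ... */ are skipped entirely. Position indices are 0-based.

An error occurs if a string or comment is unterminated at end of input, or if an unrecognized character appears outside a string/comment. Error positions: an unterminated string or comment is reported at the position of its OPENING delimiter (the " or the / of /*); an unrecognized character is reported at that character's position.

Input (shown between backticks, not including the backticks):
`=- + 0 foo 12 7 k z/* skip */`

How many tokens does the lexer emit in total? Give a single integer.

pos=0: emit EQ '='
pos=1: emit MINUS '-'
pos=3: emit PLUS '+'
pos=5: emit NUM '0' (now at pos=6)
pos=7: emit ID 'foo' (now at pos=10)
pos=11: emit NUM '12' (now at pos=13)
pos=14: emit NUM '7' (now at pos=15)
pos=16: emit ID 'k' (now at pos=17)
pos=18: emit ID 'z' (now at pos=19)
pos=19: enter COMMENT mode (saw '/*')
exit COMMENT mode (now at pos=29)
DONE. 9 tokens: [EQ, MINUS, PLUS, NUM, ID, NUM, NUM, ID, ID]

Answer: 9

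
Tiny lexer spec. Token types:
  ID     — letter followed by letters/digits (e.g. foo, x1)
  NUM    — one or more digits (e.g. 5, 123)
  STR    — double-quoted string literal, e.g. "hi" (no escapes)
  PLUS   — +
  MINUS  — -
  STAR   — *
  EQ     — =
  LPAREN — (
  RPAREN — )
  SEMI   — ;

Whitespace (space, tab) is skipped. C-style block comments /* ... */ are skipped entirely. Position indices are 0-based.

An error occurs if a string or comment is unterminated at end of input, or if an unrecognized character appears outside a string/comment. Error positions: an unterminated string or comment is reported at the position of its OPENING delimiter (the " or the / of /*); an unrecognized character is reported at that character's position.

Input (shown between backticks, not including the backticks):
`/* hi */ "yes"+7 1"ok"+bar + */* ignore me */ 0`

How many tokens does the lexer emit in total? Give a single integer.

Answer: 10

Derivation:
pos=0: enter COMMENT mode (saw '/*')
exit COMMENT mode (now at pos=8)
pos=9: enter STRING mode
pos=9: emit STR "yes" (now at pos=14)
pos=14: emit PLUS '+'
pos=15: emit NUM '7' (now at pos=16)
pos=17: emit NUM '1' (now at pos=18)
pos=18: enter STRING mode
pos=18: emit STR "ok" (now at pos=22)
pos=22: emit PLUS '+'
pos=23: emit ID 'bar' (now at pos=26)
pos=27: emit PLUS '+'
pos=29: emit STAR '*'
pos=30: enter COMMENT mode (saw '/*')
exit COMMENT mode (now at pos=45)
pos=46: emit NUM '0' (now at pos=47)
DONE. 10 tokens: [STR, PLUS, NUM, NUM, STR, PLUS, ID, PLUS, STAR, NUM]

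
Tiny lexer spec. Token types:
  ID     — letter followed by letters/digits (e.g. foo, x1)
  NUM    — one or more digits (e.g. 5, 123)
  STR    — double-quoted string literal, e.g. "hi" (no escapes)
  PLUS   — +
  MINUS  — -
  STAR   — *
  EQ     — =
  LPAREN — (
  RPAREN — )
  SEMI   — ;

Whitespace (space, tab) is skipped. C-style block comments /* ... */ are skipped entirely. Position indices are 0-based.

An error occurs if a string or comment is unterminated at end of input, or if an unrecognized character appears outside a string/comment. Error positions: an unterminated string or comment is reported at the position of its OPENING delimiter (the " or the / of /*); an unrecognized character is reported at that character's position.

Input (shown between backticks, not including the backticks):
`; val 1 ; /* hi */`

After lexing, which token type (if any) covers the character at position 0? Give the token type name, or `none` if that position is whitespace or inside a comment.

pos=0: emit SEMI ';'
pos=2: emit ID 'val' (now at pos=5)
pos=6: emit NUM '1' (now at pos=7)
pos=8: emit SEMI ';'
pos=10: enter COMMENT mode (saw '/*')
exit COMMENT mode (now at pos=18)
DONE. 4 tokens: [SEMI, ID, NUM, SEMI]
Position 0: char is ';' -> SEMI

Answer: SEMI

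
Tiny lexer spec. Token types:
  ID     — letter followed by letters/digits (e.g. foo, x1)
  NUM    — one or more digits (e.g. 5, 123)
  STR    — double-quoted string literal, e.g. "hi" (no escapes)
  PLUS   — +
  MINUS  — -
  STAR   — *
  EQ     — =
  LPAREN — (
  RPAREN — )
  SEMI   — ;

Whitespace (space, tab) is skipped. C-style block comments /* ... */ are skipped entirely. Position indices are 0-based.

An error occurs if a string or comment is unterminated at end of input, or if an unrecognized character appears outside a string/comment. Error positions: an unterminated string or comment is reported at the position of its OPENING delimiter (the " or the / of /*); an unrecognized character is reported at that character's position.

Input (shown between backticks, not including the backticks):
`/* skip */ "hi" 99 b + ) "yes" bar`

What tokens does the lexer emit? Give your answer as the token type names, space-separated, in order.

pos=0: enter COMMENT mode (saw '/*')
exit COMMENT mode (now at pos=10)
pos=11: enter STRING mode
pos=11: emit STR "hi" (now at pos=15)
pos=16: emit NUM '99' (now at pos=18)
pos=19: emit ID 'b' (now at pos=20)
pos=21: emit PLUS '+'
pos=23: emit RPAREN ')'
pos=25: enter STRING mode
pos=25: emit STR "yes" (now at pos=30)
pos=31: emit ID 'bar' (now at pos=34)
DONE. 7 tokens: [STR, NUM, ID, PLUS, RPAREN, STR, ID]

Answer: STR NUM ID PLUS RPAREN STR ID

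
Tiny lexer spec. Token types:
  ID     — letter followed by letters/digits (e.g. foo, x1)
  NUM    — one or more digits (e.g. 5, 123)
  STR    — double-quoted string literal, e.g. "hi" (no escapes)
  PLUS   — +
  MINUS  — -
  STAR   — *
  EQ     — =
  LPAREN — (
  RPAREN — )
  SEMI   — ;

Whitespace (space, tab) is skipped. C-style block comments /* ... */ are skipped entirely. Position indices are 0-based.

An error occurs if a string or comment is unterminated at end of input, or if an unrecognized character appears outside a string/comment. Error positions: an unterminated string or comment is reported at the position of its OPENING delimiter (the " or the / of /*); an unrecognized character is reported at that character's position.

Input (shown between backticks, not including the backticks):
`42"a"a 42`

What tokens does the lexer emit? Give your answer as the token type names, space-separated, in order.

Answer: NUM STR ID NUM

Derivation:
pos=0: emit NUM '42' (now at pos=2)
pos=2: enter STRING mode
pos=2: emit STR "a" (now at pos=5)
pos=5: emit ID 'a' (now at pos=6)
pos=7: emit NUM '42' (now at pos=9)
DONE. 4 tokens: [NUM, STR, ID, NUM]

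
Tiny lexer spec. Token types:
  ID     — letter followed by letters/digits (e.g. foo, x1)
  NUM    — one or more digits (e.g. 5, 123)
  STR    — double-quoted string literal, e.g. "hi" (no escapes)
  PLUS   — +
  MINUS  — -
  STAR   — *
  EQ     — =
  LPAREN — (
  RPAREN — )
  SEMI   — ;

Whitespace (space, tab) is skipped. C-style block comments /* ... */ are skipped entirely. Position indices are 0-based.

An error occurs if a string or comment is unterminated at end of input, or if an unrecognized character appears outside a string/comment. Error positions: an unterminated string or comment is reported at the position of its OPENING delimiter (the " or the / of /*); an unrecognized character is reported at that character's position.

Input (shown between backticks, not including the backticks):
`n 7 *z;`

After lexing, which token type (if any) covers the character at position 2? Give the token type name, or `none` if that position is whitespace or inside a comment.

Answer: NUM

Derivation:
pos=0: emit ID 'n' (now at pos=1)
pos=2: emit NUM '7' (now at pos=3)
pos=4: emit STAR '*'
pos=5: emit ID 'z' (now at pos=6)
pos=6: emit SEMI ';'
DONE. 5 tokens: [ID, NUM, STAR, ID, SEMI]
Position 2: char is '7' -> NUM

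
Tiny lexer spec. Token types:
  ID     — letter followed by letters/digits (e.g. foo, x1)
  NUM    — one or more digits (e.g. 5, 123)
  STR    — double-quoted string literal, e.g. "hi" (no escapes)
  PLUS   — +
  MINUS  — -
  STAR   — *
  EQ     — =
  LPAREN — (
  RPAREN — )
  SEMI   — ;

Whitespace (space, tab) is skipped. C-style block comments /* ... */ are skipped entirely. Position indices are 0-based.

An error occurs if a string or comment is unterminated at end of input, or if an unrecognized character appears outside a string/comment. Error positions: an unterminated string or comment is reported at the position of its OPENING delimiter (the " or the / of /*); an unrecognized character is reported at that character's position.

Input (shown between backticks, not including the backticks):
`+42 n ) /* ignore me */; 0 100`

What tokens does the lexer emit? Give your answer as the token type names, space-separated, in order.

pos=0: emit PLUS '+'
pos=1: emit NUM '42' (now at pos=3)
pos=4: emit ID 'n' (now at pos=5)
pos=6: emit RPAREN ')'
pos=8: enter COMMENT mode (saw '/*')
exit COMMENT mode (now at pos=23)
pos=23: emit SEMI ';'
pos=25: emit NUM '0' (now at pos=26)
pos=27: emit NUM '100' (now at pos=30)
DONE. 7 tokens: [PLUS, NUM, ID, RPAREN, SEMI, NUM, NUM]

Answer: PLUS NUM ID RPAREN SEMI NUM NUM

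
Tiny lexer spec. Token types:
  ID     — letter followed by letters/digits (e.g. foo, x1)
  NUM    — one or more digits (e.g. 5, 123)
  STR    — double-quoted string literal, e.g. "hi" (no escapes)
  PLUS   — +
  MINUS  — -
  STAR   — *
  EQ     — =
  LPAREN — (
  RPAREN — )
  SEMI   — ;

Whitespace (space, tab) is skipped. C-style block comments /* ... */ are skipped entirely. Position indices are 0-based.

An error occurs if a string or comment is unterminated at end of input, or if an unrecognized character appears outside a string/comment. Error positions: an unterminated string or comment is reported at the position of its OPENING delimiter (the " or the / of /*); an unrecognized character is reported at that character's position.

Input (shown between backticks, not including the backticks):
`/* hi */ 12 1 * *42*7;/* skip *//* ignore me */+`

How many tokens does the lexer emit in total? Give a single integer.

Answer: 9

Derivation:
pos=0: enter COMMENT mode (saw '/*')
exit COMMENT mode (now at pos=8)
pos=9: emit NUM '12' (now at pos=11)
pos=12: emit NUM '1' (now at pos=13)
pos=14: emit STAR '*'
pos=16: emit STAR '*'
pos=17: emit NUM '42' (now at pos=19)
pos=19: emit STAR '*'
pos=20: emit NUM '7' (now at pos=21)
pos=21: emit SEMI ';'
pos=22: enter COMMENT mode (saw '/*')
exit COMMENT mode (now at pos=32)
pos=32: enter COMMENT mode (saw '/*')
exit COMMENT mode (now at pos=47)
pos=47: emit PLUS '+'
DONE. 9 tokens: [NUM, NUM, STAR, STAR, NUM, STAR, NUM, SEMI, PLUS]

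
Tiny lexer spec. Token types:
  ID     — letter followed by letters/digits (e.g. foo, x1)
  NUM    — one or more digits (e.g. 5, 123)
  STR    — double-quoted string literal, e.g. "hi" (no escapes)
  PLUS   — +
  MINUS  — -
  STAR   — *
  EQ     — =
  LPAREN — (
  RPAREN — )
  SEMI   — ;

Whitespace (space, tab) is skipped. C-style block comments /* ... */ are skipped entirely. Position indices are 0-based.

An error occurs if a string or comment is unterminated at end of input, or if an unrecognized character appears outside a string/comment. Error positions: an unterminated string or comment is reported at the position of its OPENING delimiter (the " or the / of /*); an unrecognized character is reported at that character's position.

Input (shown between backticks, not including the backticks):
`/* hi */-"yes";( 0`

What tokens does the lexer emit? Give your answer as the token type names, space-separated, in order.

pos=0: enter COMMENT mode (saw '/*')
exit COMMENT mode (now at pos=8)
pos=8: emit MINUS '-'
pos=9: enter STRING mode
pos=9: emit STR "yes" (now at pos=14)
pos=14: emit SEMI ';'
pos=15: emit LPAREN '('
pos=17: emit NUM '0' (now at pos=18)
DONE. 5 tokens: [MINUS, STR, SEMI, LPAREN, NUM]

Answer: MINUS STR SEMI LPAREN NUM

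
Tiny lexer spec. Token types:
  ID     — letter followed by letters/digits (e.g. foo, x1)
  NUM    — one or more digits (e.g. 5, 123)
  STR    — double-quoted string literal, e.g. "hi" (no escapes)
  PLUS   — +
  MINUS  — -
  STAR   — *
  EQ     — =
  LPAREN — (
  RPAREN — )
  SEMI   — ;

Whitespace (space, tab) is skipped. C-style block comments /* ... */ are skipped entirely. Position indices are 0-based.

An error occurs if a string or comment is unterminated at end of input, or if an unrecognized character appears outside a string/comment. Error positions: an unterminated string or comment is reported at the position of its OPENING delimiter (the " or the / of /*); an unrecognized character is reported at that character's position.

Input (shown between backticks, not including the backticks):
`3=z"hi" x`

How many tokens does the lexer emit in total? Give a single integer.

pos=0: emit NUM '3' (now at pos=1)
pos=1: emit EQ '='
pos=2: emit ID 'z' (now at pos=3)
pos=3: enter STRING mode
pos=3: emit STR "hi" (now at pos=7)
pos=8: emit ID 'x' (now at pos=9)
DONE. 5 tokens: [NUM, EQ, ID, STR, ID]

Answer: 5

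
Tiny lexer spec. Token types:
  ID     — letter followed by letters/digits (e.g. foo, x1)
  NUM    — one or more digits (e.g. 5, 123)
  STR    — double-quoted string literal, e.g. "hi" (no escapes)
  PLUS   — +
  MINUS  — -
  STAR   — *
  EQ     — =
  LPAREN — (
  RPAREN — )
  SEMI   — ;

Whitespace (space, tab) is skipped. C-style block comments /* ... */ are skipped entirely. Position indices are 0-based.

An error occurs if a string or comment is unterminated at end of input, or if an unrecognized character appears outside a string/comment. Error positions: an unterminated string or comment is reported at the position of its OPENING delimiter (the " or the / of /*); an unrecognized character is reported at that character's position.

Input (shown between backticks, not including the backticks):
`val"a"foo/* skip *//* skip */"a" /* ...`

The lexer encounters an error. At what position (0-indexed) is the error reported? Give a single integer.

Answer: 33

Derivation:
pos=0: emit ID 'val' (now at pos=3)
pos=3: enter STRING mode
pos=3: emit STR "a" (now at pos=6)
pos=6: emit ID 'foo' (now at pos=9)
pos=9: enter COMMENT mode (saw '/*')
exit COMMENT mode (now at pos=19)
pos=19: enter COMMENT mode (saw '/*')
exit COMMENT mode (now at pos=29)
pos=29: enter STRING mode
pos=29: emit STR "a" (now at pos=32)
pos=33: enter COMMENT mode (saw '/*')
pos=33: ERROR — unterminated comment (reached EOF)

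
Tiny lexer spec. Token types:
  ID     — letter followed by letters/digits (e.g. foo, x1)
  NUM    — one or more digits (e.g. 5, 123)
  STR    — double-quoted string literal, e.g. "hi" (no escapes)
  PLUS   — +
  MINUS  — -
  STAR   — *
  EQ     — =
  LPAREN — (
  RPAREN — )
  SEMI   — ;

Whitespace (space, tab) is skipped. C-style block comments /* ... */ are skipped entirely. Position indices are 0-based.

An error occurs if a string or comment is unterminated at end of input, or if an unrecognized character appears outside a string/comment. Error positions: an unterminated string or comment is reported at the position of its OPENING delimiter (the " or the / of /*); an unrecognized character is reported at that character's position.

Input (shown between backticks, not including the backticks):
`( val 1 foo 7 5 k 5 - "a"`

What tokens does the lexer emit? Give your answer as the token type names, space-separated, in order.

Answer: LPAREN ID NUM ID NUM NUM ID NUM MINUS STR

Derivation:
pos=0: emit LPAREN '('
pos=2: emit ID 'val' (now at pos=5)
pos=6: emit NUM '1' (now at pos=7)
pos=8: emit ID 'foo' (now at pos=11)
pos=12: emit NUM '7' (now at pos=13)
pos=14: emit NUM '5' (now at pos=15)
pos=16: emit ID 'k' (now at pos=17)
pos=18: emit NUM '5' (now at pos=19)
pos=20: emit MINUS '-'
pos=22: enter STRING mode
pos=22: emit STR "a" (now at pos=25)
DONE. 10 tokens: [LPAREN, ID, NUM, ID, NUM, NUM, ID, NUM, MINUS, STR]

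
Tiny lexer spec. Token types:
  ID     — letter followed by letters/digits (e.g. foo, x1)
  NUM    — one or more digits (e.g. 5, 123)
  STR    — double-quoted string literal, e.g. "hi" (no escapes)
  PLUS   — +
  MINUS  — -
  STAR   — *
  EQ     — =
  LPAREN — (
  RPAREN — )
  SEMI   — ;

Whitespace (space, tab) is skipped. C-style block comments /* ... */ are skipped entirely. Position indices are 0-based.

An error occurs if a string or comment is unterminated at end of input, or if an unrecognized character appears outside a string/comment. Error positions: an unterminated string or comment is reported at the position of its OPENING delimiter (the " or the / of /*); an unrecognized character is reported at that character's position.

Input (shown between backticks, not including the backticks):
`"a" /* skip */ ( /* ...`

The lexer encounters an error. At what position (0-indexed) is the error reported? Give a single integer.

Answer: 17

Derivation:
pos=0: enter STRING mode
pos=0: emit STR "a" (now at pos=3)
pos=4: enter COMMENT mode (saw '/*')
exit COMMENT mode (now at pos=14)
pos=15: emit LPAREN '('
pos=17: enter COMMENT mode (saw '/*')
pos=17: ERROR — unterminated comment (reached EOF)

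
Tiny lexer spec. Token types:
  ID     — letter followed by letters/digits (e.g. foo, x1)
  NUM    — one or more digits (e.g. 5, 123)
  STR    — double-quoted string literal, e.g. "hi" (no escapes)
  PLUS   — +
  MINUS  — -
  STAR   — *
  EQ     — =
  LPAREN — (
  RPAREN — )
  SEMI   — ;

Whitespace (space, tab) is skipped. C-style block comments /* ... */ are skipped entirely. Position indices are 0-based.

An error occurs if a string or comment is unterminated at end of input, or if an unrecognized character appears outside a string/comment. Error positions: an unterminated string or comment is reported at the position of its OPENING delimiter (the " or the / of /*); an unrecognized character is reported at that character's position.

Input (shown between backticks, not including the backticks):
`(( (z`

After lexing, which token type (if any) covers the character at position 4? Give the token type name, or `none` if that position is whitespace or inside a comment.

Answer: ID

Derivation:
pos=0: emit LPAREN '('
pos=1: emit LPAREN '('
pos=3: emit LPAREN '('
pos=4: emit ID 'z' (now at pos=5)
DONE. 4 tokens: [LPAREN, LPAREN, LPAREN, ID]
Position 4: char is 'z' -> ID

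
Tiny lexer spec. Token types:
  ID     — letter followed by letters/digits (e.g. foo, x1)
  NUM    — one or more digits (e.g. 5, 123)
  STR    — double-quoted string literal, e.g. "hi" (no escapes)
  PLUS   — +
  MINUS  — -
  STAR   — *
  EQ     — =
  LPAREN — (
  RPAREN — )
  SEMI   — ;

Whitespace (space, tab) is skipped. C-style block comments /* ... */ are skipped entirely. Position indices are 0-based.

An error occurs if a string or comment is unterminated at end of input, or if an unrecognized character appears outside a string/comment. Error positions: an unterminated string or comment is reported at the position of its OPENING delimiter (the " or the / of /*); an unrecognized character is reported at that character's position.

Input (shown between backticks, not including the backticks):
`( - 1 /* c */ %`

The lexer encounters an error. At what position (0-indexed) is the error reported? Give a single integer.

Answer: 14

Derivation:
pos=0: emit LPAREN '('
pos=2: emit MINUS '-'
pos=4: emit NUM '1' (now at pos=5)
pos=6: enter COMMENT mode (saw '/*')
exit COMMENT mode (now at pos=13)
pos=14: ERROR — unrecognized char '%'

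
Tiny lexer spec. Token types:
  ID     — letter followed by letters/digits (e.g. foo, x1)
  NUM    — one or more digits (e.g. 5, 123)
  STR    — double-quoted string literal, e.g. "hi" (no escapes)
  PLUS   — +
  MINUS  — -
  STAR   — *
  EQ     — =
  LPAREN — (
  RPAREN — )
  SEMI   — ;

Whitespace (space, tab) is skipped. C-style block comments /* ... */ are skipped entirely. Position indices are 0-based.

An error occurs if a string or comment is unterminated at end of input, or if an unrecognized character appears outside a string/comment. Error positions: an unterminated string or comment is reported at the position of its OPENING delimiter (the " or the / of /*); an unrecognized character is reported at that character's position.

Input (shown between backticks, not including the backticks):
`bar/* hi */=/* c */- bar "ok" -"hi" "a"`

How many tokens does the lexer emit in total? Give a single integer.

Answer: 8

Derivation:
pos=0: emit ID 'bar' (now at pos=3)
pos=3: enter COMMENT mode (saw '/*')
exit COMMENT mode (now at pos=11)
pos=11: emit EQ '='
pos=12: enter COMMENT mode (saw '/*')
exit COMMENT mode (now at pos=19)
pos=19: emit MINUS '-'
pos=21: emit ID 'bar' (now at pos=24)
pos=25: enter STRING mode
pos=25: emit STR "ok" (now at pos=29)
pos=30: emit MINUS '-'
pos=31: enter STRING mode
pos=31: emit STR "hi" (now at pos=35)
pos=36: enter STRING mode
pos=36: emit STR "a" (now at pos=39)
DONE. 8 tokens: [ID, EQ, MINUS, ID, STR, MINUS, STR, STR]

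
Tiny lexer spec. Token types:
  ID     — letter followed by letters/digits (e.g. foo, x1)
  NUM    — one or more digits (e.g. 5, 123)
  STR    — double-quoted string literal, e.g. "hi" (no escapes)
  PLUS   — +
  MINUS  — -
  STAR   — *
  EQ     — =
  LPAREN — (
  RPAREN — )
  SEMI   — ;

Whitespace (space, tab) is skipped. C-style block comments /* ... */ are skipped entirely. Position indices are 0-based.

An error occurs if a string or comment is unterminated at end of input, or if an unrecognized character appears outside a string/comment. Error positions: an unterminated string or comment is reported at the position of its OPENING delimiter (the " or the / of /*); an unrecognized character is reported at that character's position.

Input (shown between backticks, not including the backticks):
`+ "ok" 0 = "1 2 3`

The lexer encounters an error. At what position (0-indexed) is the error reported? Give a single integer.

Answer: 11

Derivation:
pos=0: emit PLUS '+'
pos=2: enter STRING mode
pos=2: emit STR "ok" (now at pos=6)
pos=7: emit NUM '0' (now at pos=8)
pos=9: emit EQ '='
pos=11: enter STRING mode
pos=11: ERROR — unterminated string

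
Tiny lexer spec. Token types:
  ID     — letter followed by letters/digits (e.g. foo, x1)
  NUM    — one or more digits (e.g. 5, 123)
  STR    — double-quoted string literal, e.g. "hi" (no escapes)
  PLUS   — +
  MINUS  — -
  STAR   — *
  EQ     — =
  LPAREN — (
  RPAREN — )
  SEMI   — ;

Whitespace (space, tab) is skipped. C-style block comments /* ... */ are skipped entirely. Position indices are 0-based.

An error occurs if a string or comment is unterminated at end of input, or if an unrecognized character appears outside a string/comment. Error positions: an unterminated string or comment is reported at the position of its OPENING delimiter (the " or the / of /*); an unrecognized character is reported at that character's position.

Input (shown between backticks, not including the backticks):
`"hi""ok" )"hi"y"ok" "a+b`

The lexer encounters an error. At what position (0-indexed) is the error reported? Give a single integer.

Answer: 20

Derivation:
pos=0: enter STRING mode
pos=0: emit STR "hi" (now at pos=4)
pos=4: enter STRING mode
pos=4: emit STR "ok" (now at pos=8)
pos=9: emit RPAREN ')'
pos=10: enter STRING mode
pos=10: emit STR "hi" (now at pos=14)
pos=14: emit ID 'y' (now at pos=15)
pos=15: enter STRING mode
pos=15: emit STR "ok" (now at pos=19)
pos=20: enter STRING mode
pos=20: ERROR — unterminated string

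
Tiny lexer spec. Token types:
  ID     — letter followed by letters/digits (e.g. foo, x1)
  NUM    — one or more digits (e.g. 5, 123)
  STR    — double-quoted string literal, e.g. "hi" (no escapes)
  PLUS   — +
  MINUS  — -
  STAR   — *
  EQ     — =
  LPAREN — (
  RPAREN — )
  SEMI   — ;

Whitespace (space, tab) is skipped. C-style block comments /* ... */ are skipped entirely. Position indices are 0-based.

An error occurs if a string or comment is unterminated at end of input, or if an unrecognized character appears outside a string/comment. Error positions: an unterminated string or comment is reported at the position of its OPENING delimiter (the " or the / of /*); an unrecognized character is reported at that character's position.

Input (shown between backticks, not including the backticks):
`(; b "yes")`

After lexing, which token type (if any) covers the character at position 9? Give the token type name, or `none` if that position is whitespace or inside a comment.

Answer: STR

Derivation:
pos=0: emit LPAREN '('
pos=1: emit SEMI ';'
pos=3: emit ID 'b' (now at pos=4)
pos=5: enter STRING mode
pos=5: emit STR "yes" (now at pos=10)
pos=10: emit RPAREN ')'
DONE. 5 tokens: [LPAREN, SEMI, ID, STR, RPAREN]
Position 9: char is '"' -> STR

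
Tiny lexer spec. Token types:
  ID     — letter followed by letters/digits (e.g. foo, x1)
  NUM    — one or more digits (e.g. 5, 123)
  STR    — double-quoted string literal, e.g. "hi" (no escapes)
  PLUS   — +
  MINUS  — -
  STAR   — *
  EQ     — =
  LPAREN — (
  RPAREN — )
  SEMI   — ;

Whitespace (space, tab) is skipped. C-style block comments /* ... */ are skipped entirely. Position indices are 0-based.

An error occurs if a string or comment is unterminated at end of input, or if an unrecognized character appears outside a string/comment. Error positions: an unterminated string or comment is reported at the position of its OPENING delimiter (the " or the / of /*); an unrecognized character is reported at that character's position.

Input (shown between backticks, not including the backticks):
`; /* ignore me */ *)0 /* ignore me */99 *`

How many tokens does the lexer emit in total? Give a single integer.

pos=0: emit SEMI ';'
pos=2: enter COMMENT mode (saw '/*')
exit COMMENT mode (now at pos=17)
pos=18: emit STAR '*'
pos=19: emit RPAREN ')'
pos=20: emit NUM '0' (now at pos=21)
pos=22: enter COMMENT mode (saw '/*')
exit COMMENT mode (now at pos=37)
pos=37: emit NUM '99' (now at pos=39)
pos=40: emit STAR '*'
DONE. 6 tokens: [SEMI, STAR, RPAREN, NUM, NUM, STAR]

Answer: 6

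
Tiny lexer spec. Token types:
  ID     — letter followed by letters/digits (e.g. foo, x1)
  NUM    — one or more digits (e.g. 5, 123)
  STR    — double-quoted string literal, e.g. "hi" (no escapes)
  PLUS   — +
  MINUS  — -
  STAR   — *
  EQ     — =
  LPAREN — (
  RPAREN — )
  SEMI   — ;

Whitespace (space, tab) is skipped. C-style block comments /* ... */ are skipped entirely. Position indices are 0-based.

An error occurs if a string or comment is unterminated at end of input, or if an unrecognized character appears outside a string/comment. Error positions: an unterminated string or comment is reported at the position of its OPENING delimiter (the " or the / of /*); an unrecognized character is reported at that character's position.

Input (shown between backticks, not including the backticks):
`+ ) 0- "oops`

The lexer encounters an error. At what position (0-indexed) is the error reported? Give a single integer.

pos=0: emit PLUS '+'
pos=2: emit RPAREN ')'
pos=4: emit NUM '0' (now at pos=5)
pos=5: emit MINUS '-'
pos=7: enter STRING mode
pos=7: ERROR — unterminated string

Answer: 7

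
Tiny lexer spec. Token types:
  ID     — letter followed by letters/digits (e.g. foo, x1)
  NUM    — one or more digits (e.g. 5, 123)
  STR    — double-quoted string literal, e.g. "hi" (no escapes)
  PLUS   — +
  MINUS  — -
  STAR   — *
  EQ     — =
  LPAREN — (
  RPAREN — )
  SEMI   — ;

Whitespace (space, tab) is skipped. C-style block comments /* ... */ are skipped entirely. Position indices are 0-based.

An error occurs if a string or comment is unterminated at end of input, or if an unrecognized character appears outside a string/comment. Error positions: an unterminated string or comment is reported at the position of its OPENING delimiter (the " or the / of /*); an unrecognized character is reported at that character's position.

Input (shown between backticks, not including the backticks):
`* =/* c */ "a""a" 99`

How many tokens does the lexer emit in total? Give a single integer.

Answer: 5

Derivation:
pos=0: emit STAR '*'
pos=2: emit EQ '='
pos=3: enter COMMENT mode (saw '/*')
exit COMMENT mode (now at pos=10)
pos=11: enter STRING mode
pos=11: emit STR "a" (now at pos=14)
pos=14: enter STRING mode
pos=14: emit STR "a" (now at pos=17)
pos=18: emit NUM '99' (now at pos=20)
DONE. 5 tokens: [STAR, EQ, STR, STR, NUM]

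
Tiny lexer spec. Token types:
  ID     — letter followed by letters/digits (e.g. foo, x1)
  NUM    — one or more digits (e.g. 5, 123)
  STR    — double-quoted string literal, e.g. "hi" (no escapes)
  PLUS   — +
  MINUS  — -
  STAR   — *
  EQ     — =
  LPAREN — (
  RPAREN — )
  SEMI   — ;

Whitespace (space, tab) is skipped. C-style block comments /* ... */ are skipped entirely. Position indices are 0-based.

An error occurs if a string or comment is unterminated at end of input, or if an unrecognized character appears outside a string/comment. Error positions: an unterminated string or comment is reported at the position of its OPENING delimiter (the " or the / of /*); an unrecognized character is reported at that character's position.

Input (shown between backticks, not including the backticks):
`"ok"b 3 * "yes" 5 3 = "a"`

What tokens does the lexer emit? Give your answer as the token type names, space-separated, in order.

Answer: STR ID NUM STAR STR NUM NUM EQ STR

Derivation:
pos=0: enter STRING mode
pos=0: emit STR "ok" (now at pos=4)
pos=4: emit ID 'b' (now at pos=5)
pos=6: emit NUM '3' (now at pos=7)
pos=8: emit STAR '*'
pos=10: enter STRING mode
pos=10: emit STR "yes" (now at pos=15)
pos=16: emit NUM '5' (now at pos=17)
pos=18: emit NUM '3' (now at pos=19)
pos=20: emit EQ '='
pos=22: enter STRING mode
pos=22: emit STR "a" (now at pos=25)
DONE. 9 tokens: [STR, ID, NUM, STAR, STR, NUM, NUM, EQ, STR]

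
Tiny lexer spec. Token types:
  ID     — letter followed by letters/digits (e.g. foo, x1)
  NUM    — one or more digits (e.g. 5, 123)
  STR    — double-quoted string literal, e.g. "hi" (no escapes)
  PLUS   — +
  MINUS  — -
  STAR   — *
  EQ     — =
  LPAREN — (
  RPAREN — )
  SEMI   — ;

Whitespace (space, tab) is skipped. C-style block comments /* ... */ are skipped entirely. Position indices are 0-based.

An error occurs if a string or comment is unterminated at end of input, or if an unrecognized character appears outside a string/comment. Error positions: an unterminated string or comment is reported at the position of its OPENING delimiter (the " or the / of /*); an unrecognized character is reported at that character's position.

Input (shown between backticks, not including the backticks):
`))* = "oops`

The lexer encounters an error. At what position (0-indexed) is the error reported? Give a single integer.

pos=0: emit RPAREN ')'
pos=1: emit RPAREN ')'
pos=2: emit STAR '*'
pos=4: emit EQ '='
pos=6: enter STRING mode
pos=6: ERROR — unterminated string

Answer: 6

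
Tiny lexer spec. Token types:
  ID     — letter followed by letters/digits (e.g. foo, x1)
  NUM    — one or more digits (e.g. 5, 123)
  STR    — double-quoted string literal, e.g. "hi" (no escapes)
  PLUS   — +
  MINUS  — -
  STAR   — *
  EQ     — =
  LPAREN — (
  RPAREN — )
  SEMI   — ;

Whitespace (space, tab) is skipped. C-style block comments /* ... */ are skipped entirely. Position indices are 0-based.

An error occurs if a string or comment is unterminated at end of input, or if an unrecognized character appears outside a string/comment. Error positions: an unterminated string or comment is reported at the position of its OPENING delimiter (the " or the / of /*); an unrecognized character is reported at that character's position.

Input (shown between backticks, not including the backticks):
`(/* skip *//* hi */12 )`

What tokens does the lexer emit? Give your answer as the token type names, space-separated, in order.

pos=0: emit LPAREN '('
pos=1: enter COMMENT mode (saw '/*')
exit COMMENT mode (now at pos=11)
pos=11: enter COMMENT mode (saw '/*')
exit COMMENT mode (now at pos=19)
pos=19: emit NUM '12' (now at pos=21)
pos=22: emit RPAREN ')'
DONE. 3 tokens: [LPAREN, NUM, RPAREN]

Answer: LPAREN NUM RPAREN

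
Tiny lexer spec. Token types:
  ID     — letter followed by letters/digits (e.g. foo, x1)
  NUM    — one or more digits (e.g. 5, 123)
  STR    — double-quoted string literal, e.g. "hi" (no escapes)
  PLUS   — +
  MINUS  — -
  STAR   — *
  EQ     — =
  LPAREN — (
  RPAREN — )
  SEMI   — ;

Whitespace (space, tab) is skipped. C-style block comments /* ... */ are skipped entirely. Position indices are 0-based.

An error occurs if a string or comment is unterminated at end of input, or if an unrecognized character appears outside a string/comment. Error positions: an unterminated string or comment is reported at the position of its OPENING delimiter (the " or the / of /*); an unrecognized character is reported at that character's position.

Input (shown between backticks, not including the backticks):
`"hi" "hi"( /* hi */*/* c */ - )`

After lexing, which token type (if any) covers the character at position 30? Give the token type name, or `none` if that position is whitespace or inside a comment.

Answer: RPAREN

Derivation:
pos=0: enter STRING mode
pos=0: emit STR "hi" (now at pos=4)
pos=5: enter STRING mode
pos=5: emit STR "hi" (now at pos=9)
pos=9: emit LPAREN '('
pos=11: enter COMMENT mode (saw '/*')
exit COMMENT mode (now at pos=19)
pos=19: emit STAR '*'
pos=20: enter COMMENT mode (saw '/*')
exit COMMENT mode (now at pos=27)
pos=28: emit MINUS '-'
pos=30: emit RPAREN ')'
DONE. 6 tokens: [STR, STR, LPAREN, STAR, MINUS, RPAREN]
Position 30: char is ')' -> RPAREN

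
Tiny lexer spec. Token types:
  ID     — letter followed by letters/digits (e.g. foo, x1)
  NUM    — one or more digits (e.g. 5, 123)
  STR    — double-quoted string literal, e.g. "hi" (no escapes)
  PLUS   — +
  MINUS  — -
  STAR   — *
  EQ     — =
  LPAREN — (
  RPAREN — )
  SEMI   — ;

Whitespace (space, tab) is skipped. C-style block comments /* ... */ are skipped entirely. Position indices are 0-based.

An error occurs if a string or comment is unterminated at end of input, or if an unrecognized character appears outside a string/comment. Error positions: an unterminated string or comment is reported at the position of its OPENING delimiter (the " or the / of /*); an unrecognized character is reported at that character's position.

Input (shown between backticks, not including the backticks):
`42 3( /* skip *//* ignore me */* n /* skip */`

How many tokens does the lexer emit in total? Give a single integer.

Answer: 5

Derivation:
pos=0: emit NUM '42' (now at pos=2)
pos=3: emit NUM '3' (now at pos=4)
pos=4: emit LPAREN '('
pos=6: enter COMMENT mode (saw '/*')
exit COMMENT mode (now at pos=16)
pos=16: enter COMMENT mode (saw '/*')
exit COMMENT mode (now at pos=31)
pos=31: emit STAR '*'
pos=33: emit ID 'n' (now at pos=34)
pos=35: enter COMMENT mode (saw '/*')
exit COMMENT mode (now at pos=45)
DONE. 5 tokens: [NUM, NUM, LPAREN, STAR, ID]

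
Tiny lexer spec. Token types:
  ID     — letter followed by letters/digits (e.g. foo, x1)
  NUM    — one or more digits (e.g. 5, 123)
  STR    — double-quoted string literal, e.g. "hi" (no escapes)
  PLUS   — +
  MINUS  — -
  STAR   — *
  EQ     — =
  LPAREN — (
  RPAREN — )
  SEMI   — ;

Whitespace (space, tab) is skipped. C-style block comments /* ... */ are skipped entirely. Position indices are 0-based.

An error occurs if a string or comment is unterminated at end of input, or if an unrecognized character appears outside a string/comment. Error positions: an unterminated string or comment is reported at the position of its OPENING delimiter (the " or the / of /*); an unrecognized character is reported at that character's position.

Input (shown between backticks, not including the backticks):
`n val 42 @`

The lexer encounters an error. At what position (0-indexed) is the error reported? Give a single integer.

pos=0: emit ID 'n' (now at pos=1)
pos=2: emit ID 'val' (now at pos=5)
pos=6: emit NUM '42' (now at pos=8)
pos=9: ERROR — unrecognized char '@'

Answer: 9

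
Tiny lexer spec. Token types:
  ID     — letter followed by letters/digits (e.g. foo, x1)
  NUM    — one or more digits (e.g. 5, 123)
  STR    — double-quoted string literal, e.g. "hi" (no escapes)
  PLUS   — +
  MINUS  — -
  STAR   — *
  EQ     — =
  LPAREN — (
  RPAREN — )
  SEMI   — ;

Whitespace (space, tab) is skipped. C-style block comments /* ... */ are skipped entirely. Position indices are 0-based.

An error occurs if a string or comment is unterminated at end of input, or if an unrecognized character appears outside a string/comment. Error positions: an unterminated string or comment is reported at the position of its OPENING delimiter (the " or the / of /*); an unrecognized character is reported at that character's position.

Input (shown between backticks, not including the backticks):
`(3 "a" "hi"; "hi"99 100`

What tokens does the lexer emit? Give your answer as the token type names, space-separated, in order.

Answer: LPAREN NUM STR STR SEMI STR NUM NUM

Derivation:
pos=0: emit LPAREN '('
pos=1: emit NUM '3' (now at pos=2)
pos=3: enter STRING mode
pos=3: emit STR "a" (now at pos=6)
pos=7: enter STRING mode
pos=7: emit STR "hi" (now at pos=11)
pos=11: emit SEMI ';'
pos=13: enter STRING mode
pos=13: emit STR "hi" (now at pos=17)
pos=17: emit NUM '99' (now at pos=19)
pos=20: emit NUM '100' (now at pos=23)
DONE. 8 tokens: [LPAREN, NUM, STR, STR, SEMI, STR, NUM, NUM]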